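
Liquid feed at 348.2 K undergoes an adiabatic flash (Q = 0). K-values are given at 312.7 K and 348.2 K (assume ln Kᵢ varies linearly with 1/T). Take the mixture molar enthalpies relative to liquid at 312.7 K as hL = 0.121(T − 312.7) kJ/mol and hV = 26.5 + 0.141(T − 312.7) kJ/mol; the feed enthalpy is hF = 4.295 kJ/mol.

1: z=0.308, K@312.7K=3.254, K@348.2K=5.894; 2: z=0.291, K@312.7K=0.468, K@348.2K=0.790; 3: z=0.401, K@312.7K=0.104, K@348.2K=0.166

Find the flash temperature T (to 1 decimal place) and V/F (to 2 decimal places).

T = 316.6 K, V/F = 0.14

Adiabatic flash: solve Rachford–Rice at each trial T, then check hF = ψ·hV(T) + (1−ψ)·hL(T).
  T = 312.7 K: K = (3.254, 0.468, 0.104), RR gives ψ = 0.106, H_out = 2.796 kJ/mol
  T = 348.2 K: K = (5.894, 0.790, 0.166), RR gives ψ = 0.361, H_out = 14.122 kJ/mol
  T = 330.4 K: K = (4.446, 0.616, 0.133), RR gives ψ = 0.252, H_out = 8.901 kJ/mol
  T = 321.5 K: K = (3.817, 0.539, 0.118), RR gives ψ = 0.186, H_out = 6.014 kJ/mol
  T = 317.1 K: K = (3.528, 0.503, 0.111), RR gives ψ = 0.148, H_out = 4.464 kJ/mol
  T = 314.9 K: K = (3.389, 0.485, 0.107), RR gives ψ = 0.127, H_out = 3.647 kJ/mol
Linear interpolation between T = 314.9 (H_out = 3.647) and T = 317.1 (H_out = 4.464) on hF = 4.295 gives T ≈ 316.6 K, at which ψ = 0.14.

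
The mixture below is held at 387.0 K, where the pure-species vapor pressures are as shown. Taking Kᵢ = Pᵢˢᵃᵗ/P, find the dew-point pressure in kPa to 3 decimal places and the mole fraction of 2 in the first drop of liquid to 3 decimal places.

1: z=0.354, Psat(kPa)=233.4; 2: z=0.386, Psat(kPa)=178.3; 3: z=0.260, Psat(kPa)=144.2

At the dew point ψ → 1, so Σzᵢ/Kᵢ = 1 with Kᵢ = Pᵢˢᵃᵗ/P ⇒ 1/P = Σzᵢ/Pᵢˢᵃᵗ.
1/P = 0.354/233.4 + 0.386/178.3 + 0.260/144.2 = 0.005485 ⇒ P = 182.327 kPa
xᵢ = zᵢP/Pᵢˢᵃᵗ ⇒ x_2 = 0.386·182.327/178.3 = 0.395

Pdew = 182.327 kPa, x_2 = 0.395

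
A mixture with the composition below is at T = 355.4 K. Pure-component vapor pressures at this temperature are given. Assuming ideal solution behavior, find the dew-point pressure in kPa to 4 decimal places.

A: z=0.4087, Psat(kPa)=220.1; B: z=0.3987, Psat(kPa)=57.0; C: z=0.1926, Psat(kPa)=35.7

Pdew = 70.1923 kPa

At the dew point ψ → 1, so Σzᵢ/Kᵢ = 1 with Kᵢ = Pᵢˢᵃᵗ/P ⇒ 1/P = Σzᵢ/Pᵢˢᵃᵗ.
1/P = 0.4087/220.1 + 0.3987/57.0 + 0.1926/35.7 = 0.0142466 ⇒ P = 70.1923 kPa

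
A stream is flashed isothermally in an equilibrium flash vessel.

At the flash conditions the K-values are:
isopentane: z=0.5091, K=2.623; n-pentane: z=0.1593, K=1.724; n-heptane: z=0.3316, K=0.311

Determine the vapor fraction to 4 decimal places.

Newton iteration, ψ⁰ = 0.5:
  ψ = 0.5000: g = 0.19226, g' = -0.8200 → ψ = 0.7344
  ψ = 0.7344: g = -0.01029, g' = -0.9598 → ψ = 0.7237
Converged at ψ = 0.7237.

ψ = 0.7237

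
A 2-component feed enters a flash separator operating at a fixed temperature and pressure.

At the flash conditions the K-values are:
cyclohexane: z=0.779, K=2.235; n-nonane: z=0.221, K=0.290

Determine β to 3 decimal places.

β = 0.918

Binary case is linear: z₁(K₁−1)(1+β(K₂−1)) + z₂(K₂−1)(1+β(K₁−1)) = 0
⇒ β = [z₁(K₁−1)+z₂(K₂−1)] / [−(K₁−1)(K₂−1)] = 0.8052/0.8768 = 0.918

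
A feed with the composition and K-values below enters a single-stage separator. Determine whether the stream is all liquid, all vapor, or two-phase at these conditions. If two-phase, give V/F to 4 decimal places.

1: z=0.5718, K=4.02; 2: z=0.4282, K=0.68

ΣzᵢKᵢ = 2.5898; Σzᵢ/Kᵢ = 0.7719.
Since Σzᵢ/Kᵢ < 1 the mixture is above its dew point — single vapor phase.

all vapor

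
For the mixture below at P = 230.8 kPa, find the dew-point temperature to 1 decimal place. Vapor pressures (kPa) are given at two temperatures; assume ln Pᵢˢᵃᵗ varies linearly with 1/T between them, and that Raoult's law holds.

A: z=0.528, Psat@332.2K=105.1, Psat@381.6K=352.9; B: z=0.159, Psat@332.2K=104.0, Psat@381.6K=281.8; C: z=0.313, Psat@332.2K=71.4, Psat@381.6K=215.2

Dew-point temperature: Σzᵢ·P/Pᵢˢᵃᵗ(T) = 1. Interpolate ln Pᵢˢᵃᵗ = aᵢ + bᵢ/T.
  T = 332.2 K: ΣzᵢP/Pᵢˢᵃᵗ = 2.5241
  T = 381.6 K: ΣzᵢP/Pᵢˢᵃᵗ = 0.8112
  T = 356.9 K: ΣzᵢP/Pᵢˢᵃᵗ = 1.3748
  T = 369.2 K: ΣzᵢP/Pᵢˢᵃᵗ = 1.0478
  T = 375.4 K: ΣzᵢP/Pᵢˢᵃᵗ = 0.9200
  T = 372.3 K: ΣzᵢP/Pᵢˢᵃᵗ = 0.9812
  T = 370.8 K: ΣzᵢP/Pᵢˢᵃᵗ = 1.0127
Interpolating between 370.8 K and 372.3 K gives T ≈ 371.4 K.

T = 371.4 K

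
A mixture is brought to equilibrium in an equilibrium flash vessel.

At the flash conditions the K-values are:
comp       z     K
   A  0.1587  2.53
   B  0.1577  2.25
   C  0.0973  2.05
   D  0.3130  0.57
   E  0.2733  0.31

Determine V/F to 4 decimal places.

Material balance + equilibrium reduce to Σ zᵢ(Kᵢ−1)/(1+V/F(Kᵢ−1)) = 0.
Check two-phase: ΣzᵢKᵢ = 1.2189 > 1 and Σzᵢ/Kᵢ = 1.6110 > 1, so g(0) = 0.2189 > 0 and g(1) = -0.6110 < 0.
Newton–Raphson from V/F = 0.5:
  V/F = 0.5000: g = -0.13348, g' = -0.6559 → V/F = 0.2965
  V/F = 0.2965: g = -0.00256, g' = -0.6510 → V/F = 0.2926
Converged at V/F = 0.2926.

V/F = 0.2926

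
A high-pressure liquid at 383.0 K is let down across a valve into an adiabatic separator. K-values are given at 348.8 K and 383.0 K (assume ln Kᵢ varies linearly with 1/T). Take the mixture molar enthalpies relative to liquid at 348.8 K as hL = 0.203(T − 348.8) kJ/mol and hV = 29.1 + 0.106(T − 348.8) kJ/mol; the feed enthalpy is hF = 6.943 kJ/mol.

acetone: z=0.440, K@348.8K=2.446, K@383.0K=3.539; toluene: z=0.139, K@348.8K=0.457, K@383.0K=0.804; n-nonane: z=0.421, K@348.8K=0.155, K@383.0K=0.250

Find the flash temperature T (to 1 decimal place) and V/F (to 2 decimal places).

Adiabatic flash: solve Rachford–Rice at each trial T, then check hF = ψ·hV(T) + (1−ψ)·hL(T).
  T = 348.8 K: K = (2.446, 0.457, 0.155), RR gives ψ = 0.182, H_out = 5.283 kJ/mol
  T = 383.0 K: K = (3.539, 0.804, 0.250), RR gives ψ = 0.463, H_out = 18.876 kJ/mol
  T = 365.9 K: K = (2.968, 0.614, 0.199), RR gives ψ = 0.334, H_out = 12.649 kJ/mol
  T = 357.4 K: K = (2.702, 0.532, 0.176), RR gives ψ = 0.263, H_out = 9.192 kJ/mol
  T = 353.1 K: K = (2.572, 0.494, 0.165), RR gives ψ = 0.224, H_out = 7.301 kJ/mol
  T = 351.0 K: K = (2.510, 0.475, 0.160), RR gives ψ = 0.204, H_out = 6.333 kJ/mol
Linear interpolation between T = 351.0 (H_out = 6.333) and T = 353.1 (H_out = 7.301) on hF = 6.943 gives T ≈ 352.3 K, at which ψ = 0.22.

T = 352.3 K, V/F = 0.22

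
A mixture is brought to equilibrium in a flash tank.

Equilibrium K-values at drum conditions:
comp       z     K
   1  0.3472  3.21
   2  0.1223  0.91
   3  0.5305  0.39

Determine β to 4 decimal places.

Material balance + equilibrium reduce to Σ zᵢ(Kᵢ−1)/(1+β(Kᵢ−1)) = 0.
g(0) = ΣzᵢKᵢ − 1 = 0.4327 and g(1) = 1 − Σzᵢ/Kᵢ = -0.6028, so a root lies in (0, 1).
Newton iteration, β⁰ = 0.5:
  β = 0.5000: g = -0.11263, g' = -0.7925 → β = 0.3579
  β = 0.3579: g = 0.00310, g' = -0.8528 → β = 0.3615
Converged at β = 0.3615.

β = 0.3615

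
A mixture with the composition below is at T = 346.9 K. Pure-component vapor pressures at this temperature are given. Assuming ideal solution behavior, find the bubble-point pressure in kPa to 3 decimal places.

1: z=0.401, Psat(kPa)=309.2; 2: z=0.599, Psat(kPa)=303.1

At the bubble point ψ → 0, so ΣzᵢKᵢ = 1 with Kᵢ = Pᵢˢᵃᵗ/P ⇒ P = ΣzᵢPᵢˢᵃᵗ.
P = 0.401·309.2 + 0.599·303.1 = 305.546 kPa

Pbub = 305.546 kPa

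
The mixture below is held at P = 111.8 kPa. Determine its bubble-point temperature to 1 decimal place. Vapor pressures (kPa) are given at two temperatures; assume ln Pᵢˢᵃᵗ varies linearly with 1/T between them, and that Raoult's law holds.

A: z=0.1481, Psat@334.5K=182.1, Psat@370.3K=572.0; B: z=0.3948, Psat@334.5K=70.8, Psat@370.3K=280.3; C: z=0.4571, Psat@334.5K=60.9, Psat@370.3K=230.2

Bubble-point temperature: ΣzᵢPᵢˢᵃᵗ(T) = P. Interpolate ln Pᵢˢᵃᵗ = aᵢ + bᵢ/T.
  T = 334.5 K: ΣzᵢPᵢˢᵃᵗ = 82.76 kPa
  T = 370.3 K: ΣzᵢPᵢˢᵃᵗ = 300.60 kPa
  T = 352.4 K: ΣzᵢPᵢˢᵃᵗ = 162.78 kPa
  T = 343.4 K: ΣzᵢPᵢˢᵃᵗ = 116.83 kPa
  T = 338.9 K: ΣzᵢPᵢˢᵃᵗ = 98.35 kPa
  T = 341.1 K: ΣzᵢPᵢˢᵃᵗ = 107.05 kPa
Interpolating between 341.1 K and 343.4 K gives T ≈ 342.2 K.

T = 342.2 K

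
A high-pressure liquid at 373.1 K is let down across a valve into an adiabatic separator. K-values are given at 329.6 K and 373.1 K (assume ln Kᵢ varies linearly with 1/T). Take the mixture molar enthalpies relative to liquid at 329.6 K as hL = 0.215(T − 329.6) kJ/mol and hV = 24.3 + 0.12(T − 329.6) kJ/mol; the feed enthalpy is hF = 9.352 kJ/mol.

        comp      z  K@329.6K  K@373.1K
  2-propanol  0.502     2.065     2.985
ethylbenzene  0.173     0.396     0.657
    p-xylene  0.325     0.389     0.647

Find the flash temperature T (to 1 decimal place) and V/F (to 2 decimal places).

Adiabatic flash: solve Rachford–Rice at each trial T, then check hF = ψ·hV(T) + (1−ψ)·hL(T).
  T = 329.6 K: K = (2.065, 0.396, 0.389), RR gives ψ = 0.357, H_out = 8.682 kJ/mol
  T = 373.1 K: K = (2.985, 0.657, 0.647), RR gives ψ = 1.000, H_out = 29.520 kJ/mol
  T = 351.4 K: K = (2.512, 0.518, 0.510), RR gives ψ = 0.701, H_out = 20.275 kJ/mol
  T = 340.5 K: K = (2.285, 0.455, 0.447), RR gives ψ = 0.525, H_out = 14.560 kJ/mol
  T = 335.1 K: K = (2.175, 0.425, 0.418), RR gives ψ = 0.442, H_out = 11.700 kJ/mol
  T = 332.4 K: K = (2.121, 0.411, 0.404), RR gives ψ = 0.401, H_out = 10.236 kJ/mol
  T = 331.0 K: K = (2.093, 0.403, 0.396), RR gives ψ = 0.379, H_out = 9.464 kJ/mol
Linear interpolation between T = 329.6 (H_out = 8.682) and T = 331.0 (H_out = 9.464) on hF = 9.352 gives T ≈ 330.8 K, at which ψ = 0.38.

T = 330.8 K, V/F = 0.38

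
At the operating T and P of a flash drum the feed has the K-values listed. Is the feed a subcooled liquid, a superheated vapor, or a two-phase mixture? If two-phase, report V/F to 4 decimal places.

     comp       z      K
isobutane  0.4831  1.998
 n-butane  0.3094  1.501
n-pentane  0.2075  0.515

superheated vapor

ΣzᵢKᵢ = 1.5365; Σzᵢ/Kᵢ = 0.8508.
Since Σzᵢ/Kᵢ < 1 the mixture is above its dew point — single vapor phase.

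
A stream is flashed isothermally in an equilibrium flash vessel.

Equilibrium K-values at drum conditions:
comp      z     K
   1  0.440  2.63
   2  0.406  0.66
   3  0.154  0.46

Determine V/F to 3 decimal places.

V/F = 0.745

Iterate (Newton) starting at V/F = 0.66:
  V/F = 0.660: g = 0.0383, g' = -0.458 → V/F = 0.744
  V/F = 0.744: g = 0.0005, g' = -0.448 → V/F = 0.745
Converged at V/F = 0.745.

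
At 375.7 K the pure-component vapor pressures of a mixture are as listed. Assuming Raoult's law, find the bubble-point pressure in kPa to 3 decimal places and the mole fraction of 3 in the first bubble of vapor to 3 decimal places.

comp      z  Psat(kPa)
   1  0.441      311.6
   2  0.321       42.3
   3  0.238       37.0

Pbub = 159.800 kPa, y_3 = 0.055

At the bubble point ψ → 0, so ΣzᵢKᵢ = 1 with Kᵢ = Pᵢˢᵃᵗ/P ⇒ P = ΣzᵢPᵢˢᵃᵗ.
P = 0.441·311.6 + 0.321·42.3 + 0.238·37.0 = 159.800 kPa
yᵢ = zᵢPᵢˢᵃᵗ/P ⇒ y_3 = 0.238·37.0/159.800 = 0.055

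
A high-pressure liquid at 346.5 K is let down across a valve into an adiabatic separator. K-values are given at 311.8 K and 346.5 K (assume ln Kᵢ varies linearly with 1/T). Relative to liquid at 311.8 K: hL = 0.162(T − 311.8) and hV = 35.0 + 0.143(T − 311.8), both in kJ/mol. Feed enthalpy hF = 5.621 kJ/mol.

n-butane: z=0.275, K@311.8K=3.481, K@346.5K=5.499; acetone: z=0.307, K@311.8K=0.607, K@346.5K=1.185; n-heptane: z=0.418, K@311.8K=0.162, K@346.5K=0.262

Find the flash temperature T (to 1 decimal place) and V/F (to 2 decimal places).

T = 314.2 K, V/F = 0.15

Adiabatic flash: solve Rachford–Rice at each trial T, then check hF = ψ·hV(T) + (1−ψ)·hL(T).
  T = 311.8 K: K = (3.481, 0.607, 0.162), RR gives ψ = 0.127, H_out = 4.440 kJ/mol
  T = 346.5 K: K = (5.499, 1.185, 0.262), RR gives ψ = 0.450, H_out = 21.063 kJ/mol
  T = 329.1 K: K = (4.425, 0.862, 0.209), RR gives ψ = 0.289, H_out = 12.833 kJ/mol
  T = 320.5 K: K = (3.940, 0.728, 0.185), RR gives ψ = 0.210, H_out = 8.723 kJ/mol
  T = 316.1 K: K = (3.704, 0.665, 0.173), RR gives ψ = 0.169, H_out = 6.582 kJ/mol
  T = 314.0 K: K = (3.594, 0.636, 0.168), RR gives ψ = 0.148, H_out = 5.544 kJ/mol
Linear interpolation between T = 314.0 (H_out = 5.544) and T = 316.1 (H_out = 6.582) on hF = 5.621 gives T ≈ 314.2 K, at which ψ = 0.15.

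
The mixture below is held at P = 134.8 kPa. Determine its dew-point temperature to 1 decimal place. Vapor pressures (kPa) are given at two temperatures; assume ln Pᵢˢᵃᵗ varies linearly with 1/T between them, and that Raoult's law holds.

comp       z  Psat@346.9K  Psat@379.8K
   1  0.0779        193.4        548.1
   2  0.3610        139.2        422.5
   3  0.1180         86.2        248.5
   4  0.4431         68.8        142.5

Dew-point temperature: Σzᵢ·P/Pᵢˢᵃᵗ(T) = 1. Interpolate ln Pᵢˢᵃᵗ = aᵢ + bᵢ/T.
  T = 346.9 K: ΣzᵢP/Pᵢˢᵃᵗ = 1.4566
  T = 379.8 K: ΣzᵢP/Pᵢˢᵃᵗ = 0.6175
  T = 363.4 K: ΣzᵢP/Pᵢˢᵃᵗ = 0.9255
  T = 355.1 K: ΣzᵢP/Pᵢˢᵃᵗ = 1.1553
  T = 359.2 K: ΣzᵢP/Pᵢˢᵃᵗ = 1.0338
  T = 361.3 K: ΣzᵢP/Pᵢˢᵃᵗ = 0.9778
  T = 360.2 K: ΣzᵢP/Pᵢˢᵃᵗ = 1.0066
  T = 360.8 K: ΣzᵢP/Pᵢˢᵃᵗ = 0.9908
  T = 360.5 K: ΣzᵢP/Pᵢˢᵃᵗ = 0.9987
  T = 360.4 K: ΣzᵢP/Pᵢˢᵃᵗ = 1.0013
Interpolating between 360.4 K and 360.5 K gives T ≈ 360.4 K.

T = 360.4 K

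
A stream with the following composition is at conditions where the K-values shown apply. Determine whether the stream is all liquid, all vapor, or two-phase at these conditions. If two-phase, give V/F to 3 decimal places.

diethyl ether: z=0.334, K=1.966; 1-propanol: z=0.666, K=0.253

ΣzᵢKᵢ = 0.825; Σzᵢ/Kᵢ = 2.802.
Since ΣzᵢKᵢ < 1 the mixture is below its bubble point — single liquid phase.

all liquid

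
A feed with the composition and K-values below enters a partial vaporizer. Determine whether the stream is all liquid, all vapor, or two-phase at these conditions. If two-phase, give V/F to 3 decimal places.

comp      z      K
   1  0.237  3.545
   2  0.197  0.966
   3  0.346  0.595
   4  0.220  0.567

two-phase, V/F = 0.419

ΣzᵢKᵢ = 1.361; Σzᵢ/Kᵢ = 1.240.
Both exceed 1, so a two-phase solution exists.
Material balance + equilibrium reduce to Σ zᵢ(Kᵢ−1)/(1+ψ(Kᵢ−1)) = 0.
Newton–Raphson from ψ = 0.5:
  ψ = 0.500: g = -0.0387, g' = -0.454 → ψ = 0.415
  ψ = 0.415: g = 0.0021, g' = -0.507 → ψ = 0.419
Converged at ψ = 0.419.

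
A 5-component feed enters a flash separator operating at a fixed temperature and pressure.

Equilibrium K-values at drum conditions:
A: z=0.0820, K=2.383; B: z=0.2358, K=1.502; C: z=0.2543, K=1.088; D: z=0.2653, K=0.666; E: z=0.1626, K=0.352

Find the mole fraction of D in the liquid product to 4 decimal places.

Material balance + equilibrium reduce to Σ zᵢ(Kᵢ−1)/(1+β(Kᵢ−1)) = 0.
g(0) = ΣzᵢKᵢ − 1 = 0.0602 and g(1) = 1 − Σzᵢ/Kᵢ = -0.2854, so a root lies in (0, 1).
Newton iteration, β⁰ = 0.5:
  β = 0.5000: g = -0.07914, g' = -0.2867 → β = 0.2239
  β = 0.2239: g = -0.00408, g' = -0.2693 → β = 0.2088
Converged at β = 0.2088.
Compositions from xᵢ = zᵢ/(1+β(Kᵢ−1)), yᵢ = Kᵢxᵢ:
  A: x = 0.0636, y = 0.1516
  B: x = 0.2134, y = 0.3206
  C: x = 0.2497, y = 0.2717
  D: x = 0.2852, y = 0.1899
  E: x = 0.1880, y = 0.0662

x_D = 0.2852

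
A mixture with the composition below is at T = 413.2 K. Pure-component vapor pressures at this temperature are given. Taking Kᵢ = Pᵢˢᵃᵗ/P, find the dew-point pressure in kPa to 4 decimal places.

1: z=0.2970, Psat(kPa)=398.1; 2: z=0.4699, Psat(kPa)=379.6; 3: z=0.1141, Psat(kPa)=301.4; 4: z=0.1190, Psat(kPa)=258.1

At the dew point ψ → 1, so Σzᵢ/Kᵢ = 1 with Kᵢ = Pᵢˢᵃᵗ/P ⇒ 1/P = Σzᵢ/Pᵢˢᵃᵗ.
1/P = 0.2970/398.1 + 0.4699/379.6 + 0.1141/301.4 + 0.1190/258.1 = 0.0028236 ⇒ P = 354.1636 kPa

Pdew = 354.1636 kPa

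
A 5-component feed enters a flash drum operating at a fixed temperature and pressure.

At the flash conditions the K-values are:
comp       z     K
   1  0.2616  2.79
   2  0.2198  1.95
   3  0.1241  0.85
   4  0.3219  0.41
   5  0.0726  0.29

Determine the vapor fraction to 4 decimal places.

Let ψ = V/F and solve Σ zᵢ(Kᵢ−1)/(1+ψ(Kᵢ−1)) = 0.
Feasibility: ΣzᵢKᵢ = 1.4170, Σzᵢ/Kᵢ = 1.3879 — both > 1, two phases present.
Newton iteration, ψ⁰ = 0.5:
  ψ = 0.5000: g = 0.01924, g' = -0.6413 → ψ = 0.5300
Converged at ψ = 0.5300.

ψ = 0.5300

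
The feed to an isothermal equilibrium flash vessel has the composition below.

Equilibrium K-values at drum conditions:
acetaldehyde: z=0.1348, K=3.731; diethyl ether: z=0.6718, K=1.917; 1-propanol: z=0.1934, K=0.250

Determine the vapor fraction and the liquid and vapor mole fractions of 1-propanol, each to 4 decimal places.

ψ = 0.8982, x_1-propanol = 0.5926, y_1-propanol = 0.1481

Let ψ = V/F and solve Σ zᵢ(Kᵢ−1)/(1+ψ(Kᵢ−1)) = 0.
Check two-phase: ΣzᵢKᵢ = 1.8391 > 1 and Σzᵢ/Kᵢ = 1.1602 > 1, so g(0) = 0.8391 > 0 and g(1) = -0.1602 < 0.
Newton iteration, ψ⁰ = 0.48:
  ψ = 0.4800: g = 0.36042, g' = -0.7262 → ψ = 0.9763
  ψ = 0.9763: g = -0.11622, g' = -1.7492 → ψ = 0.9099
  ψ = 0.9099: g = -0.01521, g' = -1.3291 → ψ = 0.8984
  ψ = 0.8984: g = -0.00031, g' = -1.2765 → ψ = 0.8982
Converged at ψ = 0.8982.
Compositions from xᵢ = zᵢ/(1+ψ(Kᵢ−1)), yᵢ = Kᵢxᵢ:
  acetaldehyde: x = 0.0390, y = 0.1457
  diethyl ether: x = 0.3684, y = 0.7062
  1-propanol: x = 0.5926, y = 0.1481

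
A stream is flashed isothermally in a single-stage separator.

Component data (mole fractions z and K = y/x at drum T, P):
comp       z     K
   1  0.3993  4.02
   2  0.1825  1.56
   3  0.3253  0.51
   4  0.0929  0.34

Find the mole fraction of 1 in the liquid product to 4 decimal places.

Iterate (Newton) starting at β = 0.5:
  β = 0.5000: g = 0.25764, g' = -0.8401 → β = 0.8067
  β = 0.8067: g = 0.02664, g' = -0.7342 → β = 0.8429
  β = 0.8429: g = -0.00024, g' = -0.7484 → β = 0.8426
Converged at β = 0.8426.
Compositions from xᵢ = zᵢ/(1+β(Kᵢ−1)), yᵢ = Kᵢxᵢ:
  1: x = 0.1126, y = 0.4528
  2: x = 0.1240, y = 0.1934
  3: x = 0.5541, y = 0.2826
  4: x = 0.2093, y = 0.0712

x_1 = 0.1126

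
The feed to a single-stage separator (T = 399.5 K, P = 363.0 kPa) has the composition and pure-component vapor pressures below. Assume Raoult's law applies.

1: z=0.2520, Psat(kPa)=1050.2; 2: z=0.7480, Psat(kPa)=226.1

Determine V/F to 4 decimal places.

Raoult's law: Kᵢ = Pᵢˢᵃᵗ/P = Pᵢˢᵃᵗ/363.0.
  K_1 = 1050.2/363.0 = 2.893113, K_2 = 226.1/363.0 = 0.622865
Material balance + equilibrium reduce to Σ zᵢ(Kᵢ−1)/(1+V/F(Kᵢ−1)) = 0.
Feasibility: ΣzᵢKᵢ = 1.1950, Σzᵢ/Kᵢ = 1.2880 — both > 1, two phases present.
Binary case is linear: z₁(K₁−1)(1+V/F(K₂−1)) + z₂(K₂−1)(1+V/F(K₁−1)) = 0
⇒ V/F = [z₁(K₁−1)+z₂(K₂−1)] / [−(K₁−1)(K₂−1)] = 0.19497/0.71396 = 0.2731

V/F = 0.2731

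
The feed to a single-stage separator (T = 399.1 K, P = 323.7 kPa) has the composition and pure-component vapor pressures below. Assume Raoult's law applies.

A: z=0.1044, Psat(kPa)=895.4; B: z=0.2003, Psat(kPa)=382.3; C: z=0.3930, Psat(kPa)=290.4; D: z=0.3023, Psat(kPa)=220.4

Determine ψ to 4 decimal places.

ψ = 0.3358

Raoult's law: Kᵢ = Pᵢˢᵃᵗ/P = Pᵢˢᵃᵗ/323.7.
  K_A = 895.4/323.7 = 2.766141, K_B = 382.3/323.7 = 1.181032, K_C = 290.4/323.7 = 0.897127, K_D = 220.4/323.7 = 0.680877
Rachford–Rice: g(ψ) = Σ zᵢ(Kᵢ−1)/(1+ψ(Kᵢ−1)) = 0.
Check two-phase: ΣzᵢKᵢ = 1.0837 > 1 and Σzᵢ/Kᵢ = 1.0894 > 1, so g(0) = 0.0837 > 0 and g(1) = -0.0894 < 0.
Newton iteration, ψ⁰ = 0.5:
  ψ = 0.5000: g = -0.02624, g' = -0.1456 → ψ = 0.3197
  ψ = 0.3197: g = 0.00288, g' = -0.1815 → ψ = 0.3356
  ψ = 0.3356: g = 0.00003, g' = -0.1773 → ψ = 0.3358
Converged at ψ = 0.3358.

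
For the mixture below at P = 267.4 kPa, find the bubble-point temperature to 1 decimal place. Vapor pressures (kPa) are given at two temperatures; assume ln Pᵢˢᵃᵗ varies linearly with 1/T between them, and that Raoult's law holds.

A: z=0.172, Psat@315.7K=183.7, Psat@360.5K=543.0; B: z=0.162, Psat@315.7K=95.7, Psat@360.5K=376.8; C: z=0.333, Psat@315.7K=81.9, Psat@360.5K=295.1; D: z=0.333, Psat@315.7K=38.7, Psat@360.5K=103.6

Bubble-point temperature: ΣzᵢPᵢˢᵃᵗ(T) = P. Interpolate ln Pᵢˢᵃᵗ = aᵢ + bᵢ/T.
  T = 315.7 K: ΣzᵢPᵢˢᵃᵗ = 87.26 kPa
  T = 360.5 K: ΣzᵢPᵢˢᵃᵗ = 287.20 kPa
  T = 338.1 K: ΣzᵢPᵢˢᵃᵗ = 164.30 kPa
  T = 349.3 K: ΣzᵢPᵢˢᵃᵗ = 219.07 kPa
  T = 354.9 K: ΣzᵢPᵢˢᵃᵗ = 251.34 kPa
  T = 357.7 K: ΣzᵢPᵢˢᵃᵗ = 268.81 kPa
Interpolating between 354.9 K and 357.7 K gives T ≈ 357.5 K.

T = 357.5 K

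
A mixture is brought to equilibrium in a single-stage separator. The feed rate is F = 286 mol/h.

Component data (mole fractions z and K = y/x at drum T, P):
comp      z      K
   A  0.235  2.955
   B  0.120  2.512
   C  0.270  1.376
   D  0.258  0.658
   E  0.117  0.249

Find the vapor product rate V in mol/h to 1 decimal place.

Let ψ = V/F and solve Σ zᵢ(Kᵢ−1)/(1+ψ(Kᵢ−1)) = 0.
g(0) = ΣzᵢKᵢ − 1 = 0.566 and g(1) = 1 − Σzᵢ/Kᵢ = -0.185, so a root lies in (0, 1).
Iterate (Newton) starting at ψ = 0.5:
  ψ = 0.500: g = 0.1740, g' = -0.559 → ψ = 0.811
  ψ = 0.811: g = -0.0101, g' = -0.702 → ψ = 0.797
Converged at ψ = 0.797.
Then V = ψ·F = 0.7967·286 = 227.9 mol/h and L = F − V = 58.1 mol/h.

V = 227.9 mol/h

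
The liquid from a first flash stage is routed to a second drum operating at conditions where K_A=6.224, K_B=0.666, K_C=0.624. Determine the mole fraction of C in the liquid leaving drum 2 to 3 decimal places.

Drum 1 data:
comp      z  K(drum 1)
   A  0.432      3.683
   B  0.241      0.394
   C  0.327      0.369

x_C (drum 2) = 0.547

Drum 1:
Iterate (Newton) starting at ψ₁ = 0.5:
  ψ₁ = 0.500: g = -0.0160, g' = -1.027 → ψ₁ = 0.484
  ψ₁ = 0.484: g = 0.0001, g' = -1.035 → ψ₁ = 0.485
Converged at ψ₁ = 0.485.
Drum-1 compositions:
  A: x = 0.188, y = 0.692
  B: x = 0.341, y = 0.134
  C: x = 0.471, y = 0.174
Drum-2 feed = drum-1 liquid: z₂ = (0.1878, 0.3412, 0.4710).
Drum 2:
Newton–Raphson from ψ₂ = 0.5:
  ψ₂ = 0.500: g = -0.0832, g' = -0.549 → ψ₂ = 0.348
  ψ₂ = 0.348: g = 0.0153, g' = -0.782 → ψ₂ = 0.368
Converged at ψ₂ = 0.368.
  A: x = 0.064, y = 0.400
  B: x = 0.389, y = 0.259
  C: x = 0.547, y = 0.341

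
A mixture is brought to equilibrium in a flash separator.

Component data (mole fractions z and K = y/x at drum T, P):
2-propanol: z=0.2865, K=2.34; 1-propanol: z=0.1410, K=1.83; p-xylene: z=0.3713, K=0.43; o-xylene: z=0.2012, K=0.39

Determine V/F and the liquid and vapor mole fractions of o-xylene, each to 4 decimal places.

V/F = 0.2386, x_o-xylene = 0.2355, y_o-xylene = 0.0918

Rachford–Rice: g(V/F) = Σ zᵢ(Kᵢ−1)/(1+V/F(Kᵢ−1)) = 0.
Feasibility: ΣzᵢKᵢ = 1.1666, Σzᵢ/Kᵢ = 1.5789 — both > 1, two phases present.
Iterate (Newton) starting at V/F = 0.5:
  V/F = 0.5000: g = -0.16000, g' = -0.6239 → V/F = 0.2436
  V/F = 0.2436: g = -0.00312, g' = -0.6256 → V/F = 0.2386
Converged at V/F = 0.2386.
Compositions from xᵢ = zᵢ/(1+V/F(Kᵢ−1)), yᵢ = Kᵢxᵢ:
  2-propanol: x = 0.2171, y = 0.5080
  1-propanol: x = 0.1177, y = 0.2154
  p-xylene: x = 0.4297, y = 0.1848
  o-xylene: x = 0.2355, y = 0.0918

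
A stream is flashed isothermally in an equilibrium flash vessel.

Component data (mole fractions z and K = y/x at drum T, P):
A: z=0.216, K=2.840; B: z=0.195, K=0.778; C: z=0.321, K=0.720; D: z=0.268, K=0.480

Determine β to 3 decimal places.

Let β = V/F and solve Σ zᵢ(Kᵢ−1)/(1+β(Kᵢ−1)) = 0.
Feasibility: ΣzᵢKᵢ = 1.125, Σzᵢ/Kᵢ = 1.331 — both > 1, two phases present.
Newton iteration, β⁰ = 0.45:
  β = 0.450: g = -0.1154, g' = -0.387 → β = 0.152
  β = 0.152: g = 0.0207, g' = -0.570 → β = 0.188
  β = 0.188: g = 0.0007, g' = -0.531 → β = 0.189
Converged at β = 0.189.

β = 0.189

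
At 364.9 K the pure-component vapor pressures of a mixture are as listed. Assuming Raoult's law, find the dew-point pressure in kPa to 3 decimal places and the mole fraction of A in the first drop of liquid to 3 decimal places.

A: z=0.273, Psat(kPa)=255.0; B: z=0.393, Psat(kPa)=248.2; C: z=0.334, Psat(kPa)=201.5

At the dew point ψ → 1, so Σzᵢ/Kᵢ = 1 with Kᵢ = Pᵢˢᵃᵗ/P ⇒ 1/P = Σzᵢ/Pᵢˢᵃᵗ.
1/P = 0.273/255.0 + 0.393/248.2 + 0.334/201.5 = 0.004312 ⇒ P = 231.935 kPa
xᵢ = zᵢP/Pᵢˢᵃᵗ ⇒ x_A = 0.273·231.935/255.0 = 0.248

Pdew = 231.935 kPa, x_A = 0.248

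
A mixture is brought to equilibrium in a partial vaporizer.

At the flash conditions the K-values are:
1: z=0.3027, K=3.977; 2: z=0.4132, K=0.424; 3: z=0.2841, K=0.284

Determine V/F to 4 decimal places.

Rachford–Rice: g(V/F) = Σ zᵢ(Kᵢ−1)/(1+V/F(Kᵢ−1)) = 0.
g(0) = ΣzᵢKᵢ − 1 = 0.4597 and g(1) = 1 − Σzᵢ/Kᵢ = -1.0510, so a root lies in (0, 1).
Iterate (Newton) starting at V/F = 0.5:
  V/F = 0.5000: g = -0.28900, g' = -1.0570 → V/F = 0.2266
  V/F = 0.2266: g = 0.02160, g' = -1.3456 → V/F = 0.2426
  V/F = 0.2426: g = 0.00035, g' = -1.3029 → V/F = 0.2429
Converged at V/F = 0.2429.

V/F = 0.2429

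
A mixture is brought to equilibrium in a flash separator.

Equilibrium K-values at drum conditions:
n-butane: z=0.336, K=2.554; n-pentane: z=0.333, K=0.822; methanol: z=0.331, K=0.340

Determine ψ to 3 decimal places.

ψ = 0.335

Let ψ = V/F and solve Σ zᵢ(Kᵢ−1)/(1+ψ(Kᵢ−1)) = 0.
Feasibility: ΣzᵢKᵢ = 1.244, Σzᵢ/Kᵢ = 1.510 — both > 1, two phases present.
Iterate (Newton) starting at ψ = 0.5:
  ψ = 0.500: g = -0.0973, g' = -0.591 → ψ = 0.335
Converged at ψ = 0.335.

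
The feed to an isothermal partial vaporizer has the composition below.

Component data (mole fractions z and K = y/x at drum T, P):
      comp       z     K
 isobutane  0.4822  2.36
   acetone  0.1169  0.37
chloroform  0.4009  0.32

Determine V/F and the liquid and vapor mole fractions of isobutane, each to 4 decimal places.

V/F = 0.3401, x_isobutane = 0.3297, y_isobutane = 0.7781

Material balance + equilibrium reduce to Σ zᵢ(Kᵢ−1)/(1+V/F(Kᵢ−1)) = 0.
Check two-phase: ΣzᵢKᵢ = 1.3095 > 1 and Σzᵢ/Kᵢ = 1.7731 > 1, so g(0) = 0.3095 > 0 and g(1) = -0.7731 < 0.
Iterate (Newton) starting at V/F = 0.5:
  V/F = 0.5000: g = -0.13021, g' = -0.8404 → V/F = 0.3451
  V/F = 0.3451: g = -0.00397, g' = -0.8054 → V/F = 0.3401
Converged at V/F = 0.3401.
Compositions from xᵢ = zᵢ/(1+V/F(Kᵢ−1)), yᵢ = Kᵢxᵢ:
  isobutane: x = 0.3297, y = 0.7781
  acetone: x = 0.1488, y = 0.0550
  chloroform: x = 0.5215, y = 0.1669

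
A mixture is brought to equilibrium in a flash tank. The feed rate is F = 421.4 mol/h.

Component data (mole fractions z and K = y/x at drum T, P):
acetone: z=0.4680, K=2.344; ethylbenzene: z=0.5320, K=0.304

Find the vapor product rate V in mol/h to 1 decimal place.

Material balance + equilibrium reduce to Σ zᵢ(Kᵢ−1)/(1+ψ(Kᵢ−1)) = 0.
g(0) = ΣzᵢKᵢ − 1 = 0.2587 and g(1) = 1 − Σzᵢ/Kᵢ = -0.9497, so a root lies in (0, 1).
Newton iteration, ψ⁰ = 0.37:
  ψ = 0.3700: g = -0.07861, g' = -0.8446 → ψ = 0.2769
  ψ = 0.2769: g = -0.00029, g' = -0.8444 → ψ = 0.2766
Converged at ψ = 0.2766.
Then V = ψ·F = 0.2766·421.4 = 116.6 mol/h and L = F − V = 304.8 mol/h.

V = 116.6 mol/h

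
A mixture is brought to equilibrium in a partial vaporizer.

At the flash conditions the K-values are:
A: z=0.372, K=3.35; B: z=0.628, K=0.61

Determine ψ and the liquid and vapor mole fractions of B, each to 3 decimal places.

Newton iteration, ψ⁰ = 0.38:
  ψ = 0.380: g = 0.1743, g' = -0.705 → ψ = 0.627
  ψ = 0.627: g = 0.0291, g' = -0.503 → ψ = 0.685
  ψ = 0.685: g = 0.0007, g' = -0.479 → ψ = 0.687
Converged at ψ = 0.687.
Compositions from xᵢ = zᵢ/(1+ψ(Kᵢ−1)), yᵢ = Kᵢxᵢ:
  A: x = 0.142, y = 0.477
  B: x = 0.858, y = 0.523

ψ = 0.687, x_B = 0.858, y_B = 0.523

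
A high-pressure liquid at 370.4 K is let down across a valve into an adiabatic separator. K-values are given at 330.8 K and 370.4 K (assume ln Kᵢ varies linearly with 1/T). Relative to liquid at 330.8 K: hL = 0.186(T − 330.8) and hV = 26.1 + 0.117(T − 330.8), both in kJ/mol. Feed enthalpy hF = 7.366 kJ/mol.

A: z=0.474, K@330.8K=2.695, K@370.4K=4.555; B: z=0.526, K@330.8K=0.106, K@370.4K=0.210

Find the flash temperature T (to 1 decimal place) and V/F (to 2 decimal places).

T = 335.1 K, V/F = 0.25

Adiabatic flash: solve Rachford–Rice at each trial T, then check hF = ψ·hV(T) + (1−ψ)·hL(T).
  T = 330.8 K: K = (2.695, 0.106), RR gives ψ = 0.220, H_out = 5.739 kJ/mol
  T = 370.4 K: K = (4.555, 0.210), RR gives ψ = 0.452, H_out = 17.929 kJ/mol
  T = 350.6 K: K = (3.556, 0.152), RR gives ψ = 0.353, H_out = 12.420 kJ/mol
  T = 340.7 K: K = (3.108, 0.128), RR gives ψ = 0.294, H_out = 9.310 kJ/mol
  T = 335.8 K: K = (2.899, 0.117), RR gives ψ = 0.260, H_out = 7.617 kJ/mol
  T = 333.3 K: K = (2.796, 0.111), RR gives ψ = 0.240, H_out = 6.699 kJ/mol
  T = 334.6 K: K = (2.850, 0.114), RR gives ψ = 0.251, H_out = 7.181 kJ/mol
Linear interpolation between T = 334.6 (H_out = 7.181) and T = 335.8 (H_out = 7.617) on hF = 7.366 gives T ≈ 335.1 K, at which ψ = 0.25.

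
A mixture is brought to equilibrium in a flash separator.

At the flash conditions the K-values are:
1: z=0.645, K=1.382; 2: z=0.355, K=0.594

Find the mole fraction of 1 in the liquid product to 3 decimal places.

x_1 = 0.515

Material balance + equilibrium reduce to Σ zᵢ(Kᵢ−1)/(1+ψ(Kᵢ−1)) = 0.
g(0) = ΣzᵢKᵢ − 1 = 0.102 and g(1) = 1 − Σzᵢ/Kᵢ = -0.064, so a root lies in (0, 1).
Binary case is linear: z₁(K₁−1)(1+ψ(K₂−1)) + z₂(K₂−1)(1+ψ(K₁−1)) = 0
⇒ ψ = [z₁(K₁−1)+z₂(K₂−1)] / [−(K₁−1)(K₂−1)] = 0.1023/0.1551 = 0.659
Compositions from xᵢ = zᵢ/(1+ψ(Kᵢ−1)), yᵢ = Kᵢxᵢ:
  1: x = 0.515, y = 0.712
  2: x = 0.485, y = 0.288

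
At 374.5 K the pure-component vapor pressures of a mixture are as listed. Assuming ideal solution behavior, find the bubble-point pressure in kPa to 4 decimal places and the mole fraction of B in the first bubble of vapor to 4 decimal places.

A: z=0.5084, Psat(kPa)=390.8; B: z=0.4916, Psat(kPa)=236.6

Pbub = 314.9953 kPa, y_B = 0.3693

At the bubble point ψ → 0, so ΣzᵢKᵢ = 1 with Kᵢ = Pᵢˢᵃᵗ/P ⇒ P = ΣzᵢPᵢˢᵃᵗ.
P = 0.5084·390.8 + 0.4916·236.6 = 314.9953 kPa
yᵢ = zᵢPᵢˢᵃᵗ/P ⇒ y_B = 0.4916·236.6/314.9953 = 0.3693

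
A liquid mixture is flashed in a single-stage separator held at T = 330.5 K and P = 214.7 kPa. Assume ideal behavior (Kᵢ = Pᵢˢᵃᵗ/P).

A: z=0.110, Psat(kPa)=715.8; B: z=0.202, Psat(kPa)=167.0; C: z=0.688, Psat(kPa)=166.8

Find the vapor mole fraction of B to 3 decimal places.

Raoult's law: Kᵢ = Pᵢˢᵃᵗ/P = Pᵢˢᵃᵗ/214.7.
  K_A = 715.8/214.7 = 3.33395, K_B = 167.0/214.7 = 0.77783, K_C = 166.8/214.7 = 0.77690
Newton–Raphson from β = 0.5:
  β = 0.500: g = -0.1048, g' = -0.184 → β = 0.000
  β = 0.000: g = 0.0584, g' = -0.643 → β = 0.091
  β = 0.091: g = 0.0094, g' = -0.454 → β = 0.111
  β = 0.111: g = 0.0003, g' = -0.424 → β = 0.112
Converged at β = 0.112.
Compositions from xᵢ = zᵢ/(1+β(Kᵢ−1)), yᵢ = Kᵢxᵢ:
  A: x = 0.087, y = 0.291
  B: x = 0.207, y = 0.161
  C: x = 0.706, y = 0.548

y_B = 0.161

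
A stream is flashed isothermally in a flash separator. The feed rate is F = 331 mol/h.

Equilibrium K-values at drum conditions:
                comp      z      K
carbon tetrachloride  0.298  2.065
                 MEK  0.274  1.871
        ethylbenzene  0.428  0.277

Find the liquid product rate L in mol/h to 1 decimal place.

Material balance + equilibrium reduce to Σ zᵢ(Kᵢ−1)/(1+ψ(Kᵢ−1)) = 0.
Feasibility: ΣzᵢKᵢ = 1.247, Σzᵢ/Kᵢ = 1.836 — both > 1, two phases present.
Newton iteration, ψ⁰ = 0.64:
  ψ = 0.640: g = -0.2340, g' = -0.980 → ψ = 0.401
  ψ = 0.401: g = -0.0367, g' = -0.724 → ψ = 0.351
  ψ = 0.351: g = -0.0006, g' = -0.703 → ψ = 0.350
Converged at ψ = 0.350.
Then V = ψ·F = 0.3497·331 = 115.8 mol/h and L = F − V = 215.2 mol/h.

L = 215.2 mol/h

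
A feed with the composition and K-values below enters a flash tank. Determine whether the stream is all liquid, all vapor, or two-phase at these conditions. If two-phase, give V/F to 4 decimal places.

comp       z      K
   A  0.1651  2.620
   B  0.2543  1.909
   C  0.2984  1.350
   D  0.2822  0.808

all vapor

ΣzᵢKᵢ = 1.5489; Σzᵢ/Kᵢ = 0.7665.
Since Σzᵢ/Kᵢ < 1 the mixture is above its dew point — single vapor phase.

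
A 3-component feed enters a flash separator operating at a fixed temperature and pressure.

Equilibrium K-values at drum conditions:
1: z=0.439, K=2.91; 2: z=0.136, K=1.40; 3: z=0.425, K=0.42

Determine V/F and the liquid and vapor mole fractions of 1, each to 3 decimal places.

V/F = 0.681, x_1 = 0.191, y_1 = 0.555

Material balance + equilibrium reduce to Σ zᵢ(Kᵢ−1)/(1+V/F(Kᵢ−1)) = 0.
Check two-phase: ΣzᵢKᵢ = 1.646 > 1 and Σzᵢ/Kᵢ = 1.260 > 1, so g(0) = 0.646 > 0 and g(1) = -0.260 < 0.
Newton iteration, V/F⁰ = 0.47:
  V/F = 0.470: g = 0.1488, g' = -0.730 → V/F = 0.674
  V/F = 0.674: g = 0.0049, g' = -0.705 → V/F = 0.681
Converged at V/F = 0.681.
Compositions from xᵢ = zᵢ/(1+V/F(Kᵢ−1)), yᵢ = Kᵢxᵢ:
  1: x = 0.191, y = 0.555
  2: x = 0.107, y = 0.150
  3: x = 0.702, y = 0.295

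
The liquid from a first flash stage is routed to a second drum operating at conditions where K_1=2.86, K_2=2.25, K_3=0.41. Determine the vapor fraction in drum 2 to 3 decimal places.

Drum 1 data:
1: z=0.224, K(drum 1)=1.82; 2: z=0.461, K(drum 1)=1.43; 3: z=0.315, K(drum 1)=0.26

Drum 1:
Newton iteration, ψ₁⁰ = 0.65:
  ψ₁ = 0.650: g = -0.1744, g' = -0.757 → ψ₁ = 0.419
  ψ₁ = 0.419: g = -0.0334, g' = -0.507 → ψ₁ = 0.354
  ψ₁ = 0.354: g = -0.0012, g' = -0.471 → ψ₁ = 0.351
Converged at ψ₁ = 0.351.
Drum-1 compositions:
  1: x = 0.174, y = 0.317
  2: x = 0.401, y = 0.573
  3: x = 0.426, y = 0.111
Drum-2 feed = drum-1 liquid: z₂ = (0.1739, 0.4006, 0.4255).
Drum 2:
Let ψ₂ = V/F and solve Σ zᵢ(Kᵢ−1)/(1+ψ₂(Kᵢ−1)) = 0.
Check two-phase: ΣzᵢKᵢ = 1.573 > 1 and Σzᵢ/Kᵢ = 1.277 > 1, so g(0) = 0.573 > 0 and g(1) = -0.277 < 0.
Iterate (Newton) starting at ψ₂ = 0.55:
  ψ₂ = 0.550: g = 0.0850, g' = -0.691 → ψ₂ = 0.673
  ψ₂ = 0.673: g = -0.0007, g' = -0.711 → ψ₂ = 0.672
Converged at ψ₂ = 0.672.
  1: x = 0.077, y = 0.221
  2: x = 0.218, y = 0.490
  3: x = 0.705, y = 0.289

V/F (drum 2) = 0.672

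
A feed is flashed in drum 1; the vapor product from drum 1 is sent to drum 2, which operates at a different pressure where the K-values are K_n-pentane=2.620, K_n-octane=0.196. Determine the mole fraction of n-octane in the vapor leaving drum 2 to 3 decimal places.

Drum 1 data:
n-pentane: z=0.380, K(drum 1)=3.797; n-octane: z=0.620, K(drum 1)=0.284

y_n-octane (drum 2) = 0.131

Drum 1:
Let ψ₁ = V/F and solve Σ zᵢ(Kᵢ−1)/(1+ψ₁(Kᵢ−1)) = 0.
Feasibility: ΣzᵢKᵢ = 1.619, Σzᵢ/Kᵢ = 2.283 — both > 1, two phases present.
Binary case is linear: z₁(K₁−1)(1+ψ₁(K₂−1)) + z₂(K₂−1)(1+ψ₁(K₁−1)) = 0
⇒ ψ₁ = [z₁(K₁−1)+z₂(K₂−1)] / [−(K₁−1)(K₂−1)] = 0.6189/2.0027 = 0.309
Drum-1 compositions:
  n-pentane: x = 0.204, y = 0.774
  n-octane: x = 0.796, y = 0.226
Drum-2 feed = drum-1 vapor: z₂ = (0.7739, 0.2261).
Drum 2:
Rachford–Rice: g(ψ₂) = Σ zᵢ(Kᵢ−1)/(1+ψ₂(Kᵢ−1)) = 0.
g(0) = ΣzᵢKᵢ − 1 = 1.072 and g(1) = 1 − Σzᵢ/Kᵢ = -0.449, so a root lies in (0, 1).
Binary case is linear: z₁(K₁−1)(1+ψ₂(K₂−1)) + z₂(K₂−1)(1+ψ₂(K₁−1)) = 0
⇒ ψ₂ = [z₁(K₁−1)+z₂(K₂−1)] / [−(K₁−1)(K₂−1)] = 1.0719/1.3025 = 0.823
  n-pentane: x = 0.332, y = 0.869
  n-octane: x = 0.668, y = 0.131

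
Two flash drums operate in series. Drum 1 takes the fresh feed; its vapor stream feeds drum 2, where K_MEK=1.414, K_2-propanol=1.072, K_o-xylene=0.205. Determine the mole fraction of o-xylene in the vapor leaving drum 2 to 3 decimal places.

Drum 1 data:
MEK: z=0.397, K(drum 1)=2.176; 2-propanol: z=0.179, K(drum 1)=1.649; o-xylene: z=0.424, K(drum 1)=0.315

Drum 1:
Material balance + equilibrium reduce to Σ zᵢ(Kᵢ−1)/(1+ψ₁(Kᵢ−1)) = 0.
Feasibility: ΣzᵢKᵢ = 1.293, Σzᵢ/Kᵢ = 1.637 — both > 1, two phases present.
Iterate (Newton) starting at ψ₁ = 0.4:
  ψ₁ = 0.400: g = 0.0097, g' = -0.679 → ψ₁ = 0.414
Converged at ψ₁ = 0.414.
Drum-1 compositions:
  MEK: x = 0.267, y = 0.581
  2-propanol: x = 0.141, y = 0.233
  o-xylene: x = 0.592, y = 0.186
Drum-2 feed = drum-1 vapor: z₂ = (0.5809, 0.2326, 0.1865).
Drum 2:
Rachford–Rice: g(ψ₂) = Σ zᵢ(Kᵢ−1)/(1+ψ₂(Kᵢ−1)) = 0.
g(0) = ΣzᵢKᵢ − 1 = 0.109 and g(1) = 1 − Σzᵢ/Kᵢ = -0.537, so a root lies in (0, 1).
Newton iteration, ψ₂⁰ = 0.61:
  ψ₂ = 0.610: g = -0.0798, g' = -0.509 → ψ₂ = 0.453
  ψ₂ = 0.453: g = -0.0130, g' = -0.360 → ψ₂ = 0.417
  ψ₂ = 0.417: g = -0.0004, g' = -0.337 → ψ₂ = 0.416
Converged at ψ₂ = 0.416.
  MEK: x = 0.496, y = 0.701
  2-propanol: x = 0.226, y = 0.242
  o-xylene: x = 0.279, y = 0.057

y_o-xylene (drum 2) = 0.057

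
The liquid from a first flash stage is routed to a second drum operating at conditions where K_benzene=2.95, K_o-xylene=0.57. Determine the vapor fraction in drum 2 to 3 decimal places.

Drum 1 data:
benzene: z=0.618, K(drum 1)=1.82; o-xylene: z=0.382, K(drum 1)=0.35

Drum 1:
Let ψ₁ = V/F and solve Σ zᵢ(Kᵢ−1)/(1+ψ₁(Kᵢ−1)) = 0.
g(0) = ΣzᵢKᵢ − 1 = 0.258 and g(1) = 1 − Σzᵢ/Kᵢ = -0.431, so a root lies in (0, 1).
Binary case is linear: z₁(K₁−1)(1+ψ₁(K₂−1)) + z₂(K₂−1)(1+ψ₁(K₁−1)) = 0
⇒ ψ₁ = [z₁(K₁−1)+z₂(K₂−1)] / [−(K₁−1)(K₂−1)] = 0.2585/0.5330 = 0.485
Drum-1 compositions:
  benzene: x = 0.442, y = 0.805
  o-xylene: x = 0.558, y = 0.195
Drum-2 feed = drum-1 liquid: z₂ = (0.4422, 0.5578).
Drum 2:
Let ψ₂ = V/F and solve Σ zᵢ(Kᵢ−1)/(1+ψ₂(Kᵢ−1)) = 0.
Feasibility: ΣzᵢKᵢ = 1.622, Σzᵢ/Kᵢ = 1.129 — both > 1, two phases present.
Binary case is linear: z₁(K₁−1)(1+ψ₂(K₂−1)) + z₂(K₂−1)(1+ψ₂(K₁−1)) = 0
⇒ ψ₂ = [z₁(K₁−1)+z₂(K₂−1)] / [−(K₁−1)(K₂−1)] = 0.6224/0.8385 = 0.742
  benzene: x = 0.181, y = 0.533
  o-xylene: x = 0.819, y = 0.467

V/F (drum 2) = 0.742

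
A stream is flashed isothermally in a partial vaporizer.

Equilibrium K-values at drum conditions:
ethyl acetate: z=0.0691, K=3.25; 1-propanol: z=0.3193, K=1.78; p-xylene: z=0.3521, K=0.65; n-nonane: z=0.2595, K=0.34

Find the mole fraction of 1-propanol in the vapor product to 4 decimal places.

y_1-propanol = 0.4963

Let β = V/F and solve Σ zᵢ(Kᵢ−1)/(1+β(Kᵢ−1)) = 0.
Check two-phase: ΣzᵢKᵢ = 1.1100 > 1 and Σzᵢ/Kᵢ = 1.5056 > 1, so g(0) = 0.1100 > 0 and g(1) = -0.5056 < 0.
Newton iteration, β⁰ = 0.33:
  β = 0.3300: g = -0.07099, g' = -0.4780 → β = 0.1815
  β = 0.1815: g = 0.00240, g' = -0.5205 → β = 0.1861
Converged at β = 0.1861.
Compositions from xᵢ = zᵢ/(1+β(Kᵢ−1)), yᵢ = Kᵢxᵢ:
  ethyl acetate: x = 0.0487, y = 0.1583
  1-propanol: x = 0.2788, y = 0.4963
  p-xylene: x = 0.3766, y = 0.2448
  n-nonane: x = 0.2958, y = 0.1006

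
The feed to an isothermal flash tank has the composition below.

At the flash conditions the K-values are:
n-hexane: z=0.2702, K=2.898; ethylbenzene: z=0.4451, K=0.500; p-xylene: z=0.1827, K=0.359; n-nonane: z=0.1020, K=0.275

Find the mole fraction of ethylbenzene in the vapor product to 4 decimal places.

Rachford–Rice: g(β) = Σ zᵢ(Kᵢ−1)/(1+β(Kᵢ−1)) = 0.
Feasibility: ΣzᵢKᵢ = 1.0992, Σzᵢ/Kᵢ = 1.8633 — both > 1, two phases present.
Newton iteration, β⁰ = 0.5:
  β = 0.5000: g = -0.32195, g' = -0.7486 → β = 0.0699
  β = 0.0699: g = 0.02165, g' = -1.0199 → β = 0.0911
  β = 0.0911: g = 0.00048, g' = -0.9758 → β = 0.0916
Converged at β = 0.0916.
Compositions from xᵢ = zᵢ/(1+β(Kᵢ−1)), yᵢ = Kᵢxᵢ:
  n-hexane: x = 0.2302, y = 0.6670
  ethylbenzene: x = 0.4665, y = 0.2332
  p-xylene: x = 0.1941, y = 0.0697
  n-nonane: x = 0.1093, y = 0.0300

y_ethylbenzene = 0.2332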